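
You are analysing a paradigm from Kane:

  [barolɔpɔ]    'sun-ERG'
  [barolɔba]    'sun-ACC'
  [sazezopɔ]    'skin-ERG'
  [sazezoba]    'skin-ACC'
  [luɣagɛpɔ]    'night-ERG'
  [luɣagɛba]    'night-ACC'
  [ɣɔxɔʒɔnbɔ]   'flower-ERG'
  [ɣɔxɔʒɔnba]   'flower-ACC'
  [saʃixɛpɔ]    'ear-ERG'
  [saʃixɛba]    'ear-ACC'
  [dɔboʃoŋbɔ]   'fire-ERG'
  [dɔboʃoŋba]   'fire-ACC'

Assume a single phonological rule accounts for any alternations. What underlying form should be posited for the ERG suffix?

The ERG suffix surfaces as [-bɔ] and [-pɔ], depending on the final segment of the stem.
The ACC suffix, which begins with [b], is invariant after every stem; so [b] is not altered by any rule here.
The ERG suffix is therefore /-pɔ/ underlyingly, with post-nasal voicing: voiceless stops become voiced after a nasal.

/-pɔ/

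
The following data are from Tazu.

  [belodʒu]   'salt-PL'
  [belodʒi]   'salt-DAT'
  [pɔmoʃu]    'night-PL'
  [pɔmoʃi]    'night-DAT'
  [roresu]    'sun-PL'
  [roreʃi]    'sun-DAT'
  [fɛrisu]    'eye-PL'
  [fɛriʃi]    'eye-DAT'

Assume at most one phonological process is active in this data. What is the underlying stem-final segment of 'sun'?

The stem for 'sun' ends in [s] in [roresu] but [ʃ] in [roreʃi].
But 'night' keeps [ʃ] in both environments ([pɔmoʃu], [pɔmoʃi]), so there is no rule changing /ʃ/ to [s] before the PL suffix.
The alternation reflects palatalization before a front vowel: /s/ becomes palato-alveolar [ʃ] before a front vowel. /s/ is underlying.

/s/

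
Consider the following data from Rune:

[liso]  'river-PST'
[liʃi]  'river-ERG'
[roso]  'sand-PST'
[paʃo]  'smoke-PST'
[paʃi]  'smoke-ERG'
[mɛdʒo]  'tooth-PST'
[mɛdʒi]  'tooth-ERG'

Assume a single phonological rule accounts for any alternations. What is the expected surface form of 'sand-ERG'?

'river' shows [s] ~ [ʃ] at the end of the stem ([liso] vs [liʃi]).
But 'smoke' keeps [ʃ] in both environments ([paʃo], [paʃi]), so there is no rule changing /ʃ/ to [s] before the PST suffix.
So /s/ is underlying, and a rule of palatalization before a front vowel — /s/ becomes palato-alveolar [ʃ] before a front vowel — gives [ʃ].
The one attested form of 'sand', [roso], shows underlying /ros/. Applying the same rule before a front vowel gives [roʃi].

[roʃi]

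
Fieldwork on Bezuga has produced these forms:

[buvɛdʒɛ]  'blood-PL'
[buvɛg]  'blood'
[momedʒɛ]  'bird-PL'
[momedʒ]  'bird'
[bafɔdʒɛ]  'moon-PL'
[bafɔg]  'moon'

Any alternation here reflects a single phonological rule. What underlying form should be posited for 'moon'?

/bafɔg/

'moon' shows [dʒ] ~ [g] at the end of the stem ([bafɔdʒɛ] vs [bafɔg]).
The stem 'bird' ([momedʒɛ], [momedʒ]) shows [dʒ] unchanged in both environments, so [dʒ] cannot be basic with [g] derived in isolation.
The underlying segment must be /g/; /g/ becomes palato-alveolar [dʒ] before a front vowel, yielding [dʒ] there.
So 'moon' = /bafɔg/.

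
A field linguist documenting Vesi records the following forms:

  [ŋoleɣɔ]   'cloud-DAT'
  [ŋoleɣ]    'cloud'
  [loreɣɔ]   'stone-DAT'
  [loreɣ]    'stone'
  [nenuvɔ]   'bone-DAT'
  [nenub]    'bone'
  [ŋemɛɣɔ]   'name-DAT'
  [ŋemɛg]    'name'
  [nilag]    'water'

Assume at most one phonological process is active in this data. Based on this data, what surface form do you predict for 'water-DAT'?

[nilaɣɔ]

The stem for 'name' ends in [ɣ] in [ŋemɛɣɔ] but [g] in [ŋemɛg].
If /ɣ/ were underlying and a rule turned it into [g] in isolation, 'stone' would also alternate; but it has [ɣ] in both [loreɣɔ] and [loreɣ].
The alternation reflects intervocalic spirantization: voiced stops become fricatives between vowels. /g/ is underlying.
The one attested form of 'water', [nilag], shows underlying /nilag/. Applying the same rule between vowels gives [nilaɣɔ].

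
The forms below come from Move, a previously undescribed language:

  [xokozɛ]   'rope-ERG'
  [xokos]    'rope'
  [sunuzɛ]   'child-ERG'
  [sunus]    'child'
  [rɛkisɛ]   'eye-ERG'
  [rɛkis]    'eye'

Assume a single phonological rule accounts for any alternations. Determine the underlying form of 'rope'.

In [xokozɛ] and [xokos] the final segment of 'rope' alternates: [z] ~ [s].
If /s/ were underlying and a rule turned it into [z] before the ERG suffix, 'eye' would also alternate; but it has [s] in both [rɛkisɛ] and [rɛkis].
The alternation reflects word-final obstruent devoicing: voiced obstruents become voiceless word-finally. /z/ is underlying.

/xokoz/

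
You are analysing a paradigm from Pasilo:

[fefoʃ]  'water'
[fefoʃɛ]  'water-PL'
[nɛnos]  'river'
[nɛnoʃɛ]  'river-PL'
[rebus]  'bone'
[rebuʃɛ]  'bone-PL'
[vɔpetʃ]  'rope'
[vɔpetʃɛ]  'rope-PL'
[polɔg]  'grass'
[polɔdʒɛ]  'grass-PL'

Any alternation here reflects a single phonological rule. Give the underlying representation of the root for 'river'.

/nɛnos/

In [nɛnos] and [nɛnoʃɛ] the final segment of 'river' alternates: [s] ~ [ʃ].
The stem 'water' ([fefoʃ], [fefoʃɛ]) shows [ʃ] unchanged in both environments, so [ʃ] cannot be basic with [s] derived in isolation.
The underlying segment must be /s/; /g/ and /s/ become palato-alveolar [dʒ] and [ʃ] before a front vowel, yielding [ʃ] there.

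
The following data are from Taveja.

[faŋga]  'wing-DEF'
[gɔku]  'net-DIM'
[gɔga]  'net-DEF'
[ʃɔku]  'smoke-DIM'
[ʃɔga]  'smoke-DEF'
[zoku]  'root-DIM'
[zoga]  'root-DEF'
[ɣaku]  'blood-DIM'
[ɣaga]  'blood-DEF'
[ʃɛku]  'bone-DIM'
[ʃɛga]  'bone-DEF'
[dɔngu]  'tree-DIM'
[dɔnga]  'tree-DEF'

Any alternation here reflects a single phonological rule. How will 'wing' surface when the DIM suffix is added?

[faŋgu]

The DIM morpheme has two allomorphs, [-gu] and [-ku].
By contrast the DEF suffix keeps its initial [g] throughout — that segment must be underlying.
The DIM suffix is therefore /-ku/ underlyingly, with post-nasal voicing: voiceless stops become voiced after a nasal.
After 'wing', which ends in a nasal, the suffix surfaces as [-gu], giving [faŋgu].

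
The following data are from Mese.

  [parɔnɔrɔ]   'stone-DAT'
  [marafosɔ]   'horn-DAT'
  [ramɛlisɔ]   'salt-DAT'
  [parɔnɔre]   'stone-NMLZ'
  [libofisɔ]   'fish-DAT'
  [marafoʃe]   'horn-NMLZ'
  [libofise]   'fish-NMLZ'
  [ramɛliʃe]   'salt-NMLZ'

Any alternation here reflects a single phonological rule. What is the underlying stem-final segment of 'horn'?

/ʃ/

The root 'horn' surfaces as [marafosɔ] and [marafoʃe], with a stem-final [s] ~ [ʃ] alternation.
If /s/ were underlying and a rule turned it into [ʃ] before the NMLZ suffix, 'fish' would also alternate; but it has [s] in both [libofisɔ] and [libofise].
So /ʃ/ is underlying, and a rule of depalatalization — palato-alveolar /ʃ/ becomes [s] when no front vowel follows — gives [s].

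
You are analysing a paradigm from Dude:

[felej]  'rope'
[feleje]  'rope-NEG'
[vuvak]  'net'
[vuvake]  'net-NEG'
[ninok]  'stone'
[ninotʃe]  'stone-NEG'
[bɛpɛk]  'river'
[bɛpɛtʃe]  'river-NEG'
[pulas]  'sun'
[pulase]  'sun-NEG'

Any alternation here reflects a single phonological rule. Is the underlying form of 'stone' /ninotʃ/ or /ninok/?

In [ninok] and [ninotʃe] the final segment of 'stone' alternates: [k] ~ [tʃ].
The stem 'net' ([vuvak], [vuvake]) shows [k] unchanged in both environments, so [k] cannot be basic with [tʃ] derived before the NEG suffix.
The underlying segment must be /tʃ/; palato-alveolar /tʃ/ becomes [k] when no front vowel follows, yielding [k] there.

/ninotʃ/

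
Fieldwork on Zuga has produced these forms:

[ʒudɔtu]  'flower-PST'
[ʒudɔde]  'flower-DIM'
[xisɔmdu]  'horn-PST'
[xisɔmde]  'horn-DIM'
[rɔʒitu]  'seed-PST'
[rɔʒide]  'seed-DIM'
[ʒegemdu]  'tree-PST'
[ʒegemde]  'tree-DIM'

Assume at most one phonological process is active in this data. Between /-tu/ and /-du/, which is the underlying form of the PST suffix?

The PST morpheme has two allomorphs, [-du] and [-tu].
By contrast the DIM suffix keeps its initial [d] throughout — that segment must be underlying.
The PST suffix is therefore /-tu/ underlyingly, with post-nasal voicing: voiceless stops become voiced after a nasal.

/-tu/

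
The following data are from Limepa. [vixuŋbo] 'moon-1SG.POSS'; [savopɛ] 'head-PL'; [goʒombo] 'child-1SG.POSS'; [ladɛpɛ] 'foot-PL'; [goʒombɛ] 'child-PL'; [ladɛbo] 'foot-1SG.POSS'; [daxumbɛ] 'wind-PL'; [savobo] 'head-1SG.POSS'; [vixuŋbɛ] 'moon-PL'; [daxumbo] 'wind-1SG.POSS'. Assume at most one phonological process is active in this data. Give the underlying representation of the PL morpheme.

/-pɛ/

The PL suffix surfaces as [-bɛ] and [-pɛ], depending on the final segment of the stem.
By contrast the 1SG.POSS suffix keeps its initial [b] throughout — that segment must be underlying.
The PL suffix is therefore /-pɛ/ underlyingly, with post-nasal voicing: voiceless stops become voiced after a nasal.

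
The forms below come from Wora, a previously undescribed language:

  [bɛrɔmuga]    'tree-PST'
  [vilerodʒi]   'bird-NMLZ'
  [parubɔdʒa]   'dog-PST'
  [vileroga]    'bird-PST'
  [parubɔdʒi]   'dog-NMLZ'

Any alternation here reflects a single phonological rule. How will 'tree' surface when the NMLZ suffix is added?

The stem for 'bird' ends in [g] in [vileroga] but [dʒ] in [vilerodʒi].
Compare 'dog', with invariant [dʒ] in [parubɔdʒa] and [parubɔdʒi]: an analysis with underlying /dʒ/ and a rule producing [g] before the PST suffix would wrongly predict alternation here too.
The alternation reflects palatalization before a front vowel: /g/ becomes palato-alveolar [dʒ] before a front vowel. /g/ is underlying.
The one attested form of 'tree', [bɛrɔmuga], shows underlying /bɛrɔmug/. Applying the same rule before a front vowel gives [bɛrɔmudʒi].

[bɛrɔmudʒi]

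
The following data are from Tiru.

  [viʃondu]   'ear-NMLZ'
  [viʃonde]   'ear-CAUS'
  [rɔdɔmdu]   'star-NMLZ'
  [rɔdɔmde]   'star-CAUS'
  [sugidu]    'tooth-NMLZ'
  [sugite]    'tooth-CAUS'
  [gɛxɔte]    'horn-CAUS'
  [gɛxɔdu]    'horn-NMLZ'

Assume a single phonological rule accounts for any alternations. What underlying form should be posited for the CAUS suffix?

/-te/

The CAUS morpheme has two allomorphs, [-de] and [-te].
The NMLZ suffix, which begins with [d], is invariant after every stem; so [d] is not altered by any rule here.
So the underlying form is /-te/, and voiceless stops become voiced after a nasal.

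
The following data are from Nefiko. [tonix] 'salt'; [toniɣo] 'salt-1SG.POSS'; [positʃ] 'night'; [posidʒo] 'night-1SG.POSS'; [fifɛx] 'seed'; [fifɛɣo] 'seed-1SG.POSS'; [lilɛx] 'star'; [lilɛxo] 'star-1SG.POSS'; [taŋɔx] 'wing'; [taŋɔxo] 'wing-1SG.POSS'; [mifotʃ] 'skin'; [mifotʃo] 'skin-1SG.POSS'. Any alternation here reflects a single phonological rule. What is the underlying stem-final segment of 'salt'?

'salt' shows [x] ~ [ɣ] at the end of the stem ([tonix] vs [toniɣo]).
Compare 'wing', with invariant [x] in [taŋɔx] and [taŋɔxo]: an analysis with underlying /x/ and a rule producing [ɣ] before the 1SG.POSS suffix would wrongly predict alternation here too.
So /ɣ/ is underlying, and a rule of word-final obstruent devoicing — voiced obstruents become voiceless word-finally — gives [x].

/ɣ/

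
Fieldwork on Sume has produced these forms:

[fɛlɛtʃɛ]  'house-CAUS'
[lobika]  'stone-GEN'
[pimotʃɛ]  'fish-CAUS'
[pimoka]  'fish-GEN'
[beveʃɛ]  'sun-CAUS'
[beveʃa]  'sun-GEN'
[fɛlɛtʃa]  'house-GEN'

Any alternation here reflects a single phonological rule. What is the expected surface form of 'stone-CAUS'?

[lobitʃɛ]

The stem for 'fish' ends in [k] in [pimoka] but [tʃ] in [pimotʃɛ].
If /tʃ/ were underlying and a rule turned it into [k] before the GEN suffix, 'house' would also alternate; but it has [tʃ] in both [fɛlɛtʃa] and [fɛlɛtʃɛ].
So /k/ is underlying, and a rule of palatalization before a front vowel — /k/ becomes palato-alveolar [tʃ] before a front vowel — gives [tʃ].
The one attested form of 'stone', [lobika], shows underlying /lobik/. Applying the same rule before a front vowel gives [lobitʃɛ].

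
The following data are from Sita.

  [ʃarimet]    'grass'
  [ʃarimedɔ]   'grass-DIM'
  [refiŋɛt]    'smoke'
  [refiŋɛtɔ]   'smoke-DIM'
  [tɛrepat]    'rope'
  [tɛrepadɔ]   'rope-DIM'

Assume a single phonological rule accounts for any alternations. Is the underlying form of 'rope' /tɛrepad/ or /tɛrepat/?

The root 'rope' surfaces as [tɛrepat] and [tɛrepadɔ], with a stem-final [t] ~ [d] alternation.
The stem 'smoke' ([refiŋɛt], [refiŋɛtɔ]) shows [t] unchanged in both environments, so [t] cannot be basic with [d] derived before the DIM suffix.
The underlying segment must be /d/; voiced obstruents become voiceless word-finally, yielding [t] there.

/tɛrepad/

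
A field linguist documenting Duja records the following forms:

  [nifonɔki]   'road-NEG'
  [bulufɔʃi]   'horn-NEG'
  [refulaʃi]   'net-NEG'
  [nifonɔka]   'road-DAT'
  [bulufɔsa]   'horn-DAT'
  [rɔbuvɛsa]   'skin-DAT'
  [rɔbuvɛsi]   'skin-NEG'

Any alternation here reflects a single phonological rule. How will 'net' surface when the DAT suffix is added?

The root 'horn' surfaces as [bulufɔsa] and [bulufɔʃi], with a stem-final [s] ~ [ʃ] alternation.
Compare 'skin', with invariant [s] in [rɔbuvɛsa] and [rɔbuvɛsi]: an analysis with underlying /s/ and a rule producing [ʃ] before the NEG suffix would wrongly predict alternation here too.
So /ʃ/ is underlying, and a rule of depalatalization — palato-alveolar /ʃ/ becomes [s] when no front vowel follows — gives [s].
The one attested form of 'net', [refulaʃi], shows underlying /refulaʃ/. Applying the same rule when no front vowel follows gives [refulasa].

[refulasa]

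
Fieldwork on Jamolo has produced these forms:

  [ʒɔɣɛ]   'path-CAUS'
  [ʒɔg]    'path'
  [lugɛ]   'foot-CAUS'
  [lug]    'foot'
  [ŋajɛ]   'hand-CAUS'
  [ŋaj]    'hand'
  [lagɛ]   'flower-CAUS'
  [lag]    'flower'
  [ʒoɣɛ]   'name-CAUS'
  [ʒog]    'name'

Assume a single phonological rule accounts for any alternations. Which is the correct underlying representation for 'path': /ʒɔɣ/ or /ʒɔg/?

The root 'path' surfaces as [ʒɔɣɛ] and [ʒɔg], with a stem-final [ɣ] ~ [g] alternation.
The stem 'foot' ([lugɛ], [lug]) shows [g] unchanged in both environments, so [g] cannot be basic with [ɣ] derived before the CAUS suffix.
The alternation reflects word-final hardening: voiced fricatives become stops word-finally. /ɣ/ is underlying.

/ʒɔɣ/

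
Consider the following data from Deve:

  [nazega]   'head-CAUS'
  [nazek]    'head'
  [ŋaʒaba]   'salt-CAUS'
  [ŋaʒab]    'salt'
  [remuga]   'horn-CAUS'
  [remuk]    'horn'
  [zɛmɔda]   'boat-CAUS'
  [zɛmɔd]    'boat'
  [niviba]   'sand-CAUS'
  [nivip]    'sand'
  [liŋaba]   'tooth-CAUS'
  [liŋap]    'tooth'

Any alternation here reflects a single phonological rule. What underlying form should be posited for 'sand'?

/nivip/

'sand' shows [b] ~ [p] at the end of the stem ([niviba] vs [nivip]).
But 'salt' keeps [b] in both environments ([ŋaʒaba], [ŋaʒab]), so there is no rule changing /b/ to [p] in isolation.
Therefore /p/ is basic and [b] is derived by intervocalic voicing (voiceless stops become voiced between vowels).
So 'sand' = /nivip/.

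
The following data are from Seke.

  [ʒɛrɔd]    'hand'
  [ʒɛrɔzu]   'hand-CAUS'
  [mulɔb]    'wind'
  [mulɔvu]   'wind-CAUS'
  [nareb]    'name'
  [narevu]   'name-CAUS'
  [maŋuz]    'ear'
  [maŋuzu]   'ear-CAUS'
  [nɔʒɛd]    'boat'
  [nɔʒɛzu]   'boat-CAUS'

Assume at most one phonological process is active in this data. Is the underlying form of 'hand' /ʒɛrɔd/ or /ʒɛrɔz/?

/ʒɛrɔd/

'hand' shows [d] ~ [z] at the end of the stem ([ʒɛrɔd] vs [ʒɛrɔzu]).
Compare 'ear', with invariant [z] in [maŋuz] and [maŋuzu]: an analysis with underlying /z/ and a rule producing [d] in isolation would wrongly predict alternation here too.
The alternation reflects intervocalic spirantization: voiced stops become fricatives between vowels. /d/ is underlying.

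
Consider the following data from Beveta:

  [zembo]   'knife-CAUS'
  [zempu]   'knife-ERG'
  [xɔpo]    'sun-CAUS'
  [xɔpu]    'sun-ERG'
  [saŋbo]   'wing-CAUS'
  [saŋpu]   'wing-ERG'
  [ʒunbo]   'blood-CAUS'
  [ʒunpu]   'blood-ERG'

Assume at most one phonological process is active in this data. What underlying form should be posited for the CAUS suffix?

The CAUS suffix surfaces as [-bo] and [-po], depending on the final segment of the stem.
By contrast the ERG suffix keeps its initial [p] throughout — that segment must be underlying.
The CAUS suffix is therefore /-bo/ underlyingly, with post-vocalic devoicing: voiced stops become voiceless after a vowel.

/-bo/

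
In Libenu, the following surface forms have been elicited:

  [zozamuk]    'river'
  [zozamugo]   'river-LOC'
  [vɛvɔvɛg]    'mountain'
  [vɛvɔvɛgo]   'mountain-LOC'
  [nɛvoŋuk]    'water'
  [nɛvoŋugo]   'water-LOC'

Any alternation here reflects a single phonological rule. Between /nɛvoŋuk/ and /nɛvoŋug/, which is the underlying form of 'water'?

/nɛvoŋuk/

The stem for 'water' ends in [k] in [nɛvoŋuk] but [g] in [nɛvoŋugo].
If /g/ were underlying and a rule turned it into [k] in isolation, 'mountain' would also alternate; but it has [g] in both [vɛvɔvɛg] and [vɛvɔvɛgo].
The alternation reflects intervocalic voicing: voiceless stops become voiced between vowels. /k/ is underlying.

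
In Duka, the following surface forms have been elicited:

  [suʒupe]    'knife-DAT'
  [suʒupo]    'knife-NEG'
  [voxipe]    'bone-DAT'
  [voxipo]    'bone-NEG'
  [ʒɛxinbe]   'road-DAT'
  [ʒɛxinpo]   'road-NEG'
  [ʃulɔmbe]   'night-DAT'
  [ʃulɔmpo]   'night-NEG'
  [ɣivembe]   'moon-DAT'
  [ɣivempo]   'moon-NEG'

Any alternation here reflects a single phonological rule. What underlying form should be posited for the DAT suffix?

The DAT morpheme has two allomorphs, [-be] and [-pe].
The NEG suffix, which begins with [p], is invariant after every stem; so [p] is not altered by any rule here.
The DAT suffix is therefore /-be/ underlyingly, with post-vocalic devoicing: voiced stops become voiceless after a vowel.

/-be/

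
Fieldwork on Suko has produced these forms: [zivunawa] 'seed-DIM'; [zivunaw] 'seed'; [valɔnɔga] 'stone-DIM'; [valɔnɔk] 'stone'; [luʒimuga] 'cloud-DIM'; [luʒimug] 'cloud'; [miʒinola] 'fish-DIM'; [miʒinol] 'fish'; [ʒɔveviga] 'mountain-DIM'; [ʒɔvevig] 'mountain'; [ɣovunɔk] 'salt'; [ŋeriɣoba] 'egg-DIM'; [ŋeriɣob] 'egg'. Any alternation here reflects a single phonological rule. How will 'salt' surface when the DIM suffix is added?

[ɣovunɔga]

In [valɔnɔga] and [valɔnɔk] the final segment of 'stone' alternates: [g] ~ [k].
Compare 'cloud', with invariant [g] in [luʒimuga] and [luʒimug]: an analysis with underlying /g/ and a rule producing [k] in isolation would wrongly predict alternation here too.
Therefore /k/ is basic and [g] is derived by intervocalic voicing (voiceless stops become voiced between vowels).
From [ɣovunɔk] the stem 'salt' is /ɣovunɔk/; between vowels this yields [ɣovunɔga].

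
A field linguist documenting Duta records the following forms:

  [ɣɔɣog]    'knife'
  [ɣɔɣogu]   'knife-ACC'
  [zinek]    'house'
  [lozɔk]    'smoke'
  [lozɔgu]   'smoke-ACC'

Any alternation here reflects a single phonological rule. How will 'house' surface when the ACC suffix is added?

[zinegu]

In [lozɔk] and [lozɔgu] the final segment of 'smoke' alternates: [k] ~ [g].
If /g/ were underlying and a rule turned it into [k] in isolation, 'knife' would also alternate; but it has [g] in both [ɣɔɣog] and [ɣɔɣogu].
So /k/ is underlying, and a rule of intervocalic voicing — voiceless stops become voiced between vowels — gives [g].
From [zinek] the stem 'house' is /zinek/; between vowels this yields [zinegu].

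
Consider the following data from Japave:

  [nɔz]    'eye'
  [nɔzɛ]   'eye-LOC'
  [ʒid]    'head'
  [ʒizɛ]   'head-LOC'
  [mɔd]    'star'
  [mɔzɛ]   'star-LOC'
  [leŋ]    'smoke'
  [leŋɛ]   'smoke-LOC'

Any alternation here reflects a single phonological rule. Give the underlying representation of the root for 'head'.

/ʒid/

The root 'head' surfaces as [ʒid] and [ʒizɛ], with a stem-final [d] ~ [z] alternation.
If /z/ were underlying and a rule turned it into [d] in isolation, 'eye' would also alternate; but it has [z] in both [nɔz] and [nɔzɛ].
The underlying segment must be /d/; voiced stops become fricatives between vowels, yielding [z] there.
Hence 'head' is /ʒid/ underlyingly.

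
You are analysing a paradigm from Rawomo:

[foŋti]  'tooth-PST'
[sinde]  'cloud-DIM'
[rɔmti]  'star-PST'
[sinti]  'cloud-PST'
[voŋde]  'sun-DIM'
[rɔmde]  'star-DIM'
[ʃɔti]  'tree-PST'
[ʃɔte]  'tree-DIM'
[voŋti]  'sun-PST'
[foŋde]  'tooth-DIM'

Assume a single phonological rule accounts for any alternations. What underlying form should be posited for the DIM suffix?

The DIM morpheme has two allomorphs, [-de] and [-te].
By contrast the PST suffix keeps its initial [t] throughout — that segment must be underlying.
The DIM suffix is therefore /-de/ underlyingly, with post-vocalic devoicing: voiced stops become voiceless after a vowel.

/-de/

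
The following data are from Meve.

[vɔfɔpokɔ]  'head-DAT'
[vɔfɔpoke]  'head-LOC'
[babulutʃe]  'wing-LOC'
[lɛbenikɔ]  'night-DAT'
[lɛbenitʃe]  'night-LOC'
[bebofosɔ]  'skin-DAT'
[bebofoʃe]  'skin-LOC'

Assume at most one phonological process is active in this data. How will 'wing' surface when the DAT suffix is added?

[babulukɔ]

The stem for 'night' ends in [k] in [lɛbenikɔ] but [tʃ] in [lɛbenitʃe].
Compare 'head', with invariant [k] in [vɔfɔpokɔ] and [vɔfɔpoke]: an analysis with underlying /k/ and a rule producing [tʃ] before the LOC suffix would wrongly predict alternation here too.
The alternation reflects depalatalization: palato-alveolar /tʃ/ and /ʃ/ become [k] and [s] when no front vowel follows. /tʃ/ is underlying.
The one attested form of 'wing', [babulutʃe], shows underlying /babulutʃ/. Applying the same rule when no front vowel follows gives [babulukɔ].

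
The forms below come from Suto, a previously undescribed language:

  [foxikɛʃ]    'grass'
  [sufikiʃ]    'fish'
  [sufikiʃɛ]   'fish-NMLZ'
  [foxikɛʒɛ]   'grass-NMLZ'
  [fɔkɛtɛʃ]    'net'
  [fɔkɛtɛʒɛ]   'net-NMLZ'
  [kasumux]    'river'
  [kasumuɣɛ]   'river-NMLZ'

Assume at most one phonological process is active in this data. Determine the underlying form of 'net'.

/fɔkɛtɛʒ/

'net' shows [ʒ] ~ [ʃ] at the end of the stem ([fɔkɛtɛʒɛ] vs [fɔkɛtɛʃ]).
If /ʃ/ were underlying and a rule turned it into [ʒ] before the NMLZ suffix, 'fish' would also alternate; but it has [ʃ] in both [sufikiʃɛ] and [sufikiʃ].
The alternation reflects word-final obstruent devoicing: voiced obstruents become voiceless word-finally. /ʒ/ is underlying.
Hence 'net' is /fɔkɛtɛʒ/ underlyingly.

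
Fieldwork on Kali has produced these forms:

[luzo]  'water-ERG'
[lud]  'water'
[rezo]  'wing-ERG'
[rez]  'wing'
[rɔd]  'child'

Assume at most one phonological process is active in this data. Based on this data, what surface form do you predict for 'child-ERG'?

In [luzo] and [lud] the final segment of 'water' alternates: [z] ~ [d].
If /z/ were underlying and a rule turned it into [d] in isolation, 'wing' would also alternate; but it has [z] in both [rezo] and [rez].
The alternation reflects intervocalic spirantization: voiced stops become fricatives between vowels. /d/ is underlying.
From [rɔd] the stem 'child' is /rɔd/; between vowels this yields [rɔzo].

[rɔzo]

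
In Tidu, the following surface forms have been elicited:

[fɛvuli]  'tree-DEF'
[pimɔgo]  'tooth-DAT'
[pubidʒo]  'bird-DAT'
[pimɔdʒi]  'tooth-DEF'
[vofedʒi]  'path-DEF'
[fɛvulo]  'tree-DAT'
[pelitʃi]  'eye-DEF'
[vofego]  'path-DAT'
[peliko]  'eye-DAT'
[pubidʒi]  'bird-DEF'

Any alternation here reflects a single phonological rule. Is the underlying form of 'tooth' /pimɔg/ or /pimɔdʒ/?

/pimɔg/

The stem for 'tooth' ends in [g] in [pimɔgo] but [dʒ] in [pimɔdʒi].
Compare 'bird', with invariant [dʒ] in [pubidʒo] and [pubidʒi]: an analysis with underlying /dʒ/ and a rule producing [g] before the DAT suffix would wrongly predict alternation here too.
So /g/ is underlying, and a rule of palatalization before a front vowel — /k/ and /g/ become palato-alveolar [tʃ] and [dʒ] before a front vowel — gives [dʒ].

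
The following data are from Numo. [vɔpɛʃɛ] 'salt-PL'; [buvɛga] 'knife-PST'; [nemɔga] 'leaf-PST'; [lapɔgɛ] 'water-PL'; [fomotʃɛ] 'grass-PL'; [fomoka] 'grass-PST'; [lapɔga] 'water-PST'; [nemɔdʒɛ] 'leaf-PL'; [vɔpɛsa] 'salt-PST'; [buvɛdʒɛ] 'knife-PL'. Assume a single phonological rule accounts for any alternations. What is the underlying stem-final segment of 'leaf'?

In [nemɔga] and [nemɔdʒɛ] the final segment of 'leaf' alternates: [g] ~ [dʒ].
Compare 'water', with invariant [g] in [lapɔga] and [lapɔgɛ]: an analysis with underlying /g/ and a rule producing [dʒ] before the PL suffix would wrongly predict alternation here too.
So /dʒ/ is underlying, and a rule of depalatalization — palato-alveolar /tʃ/, /dʒ/ and /ʃ/ become [k], [g] and [s] when no front vowel follows — gives [g].

/dʒ/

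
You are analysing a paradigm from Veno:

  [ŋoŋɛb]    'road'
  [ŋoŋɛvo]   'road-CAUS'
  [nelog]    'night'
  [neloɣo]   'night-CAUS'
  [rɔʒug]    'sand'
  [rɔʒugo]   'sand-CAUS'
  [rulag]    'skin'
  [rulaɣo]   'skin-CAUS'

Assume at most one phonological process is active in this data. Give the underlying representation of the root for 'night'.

/neloɣ/

The stem for 'night' ends in [g] in [nelog] but [ɣ] in [neloɣo].
But 'sand' keeps [g] in both environments ([rɔʒug], [rɔʒugo]), so there is no rule changing /g/ to [ɣ] before the CAUS suffix.
Therefore /ɣ/ is basic and [g] is derived by word-final hardening (voiced fricatives become stops word-finally).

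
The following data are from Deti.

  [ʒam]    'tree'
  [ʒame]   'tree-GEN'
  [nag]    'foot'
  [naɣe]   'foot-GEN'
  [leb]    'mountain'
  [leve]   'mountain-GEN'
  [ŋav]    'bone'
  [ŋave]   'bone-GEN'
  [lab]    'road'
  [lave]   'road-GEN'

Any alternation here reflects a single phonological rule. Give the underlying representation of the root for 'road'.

'road' shows [b] ~ [v] at the end of the stem ([lab] vs [lave]).
The stem 'bone' ([ŋav], [ŋave]) shows [v] unchanged in both environments, so [v] cannot be basic with [b] derived in isolation.
The alternation reflects intervocalic spirantization: voiced stops become fricatives between vowels. /b/ is underlying.
So 'road' = /lab/.

/lab/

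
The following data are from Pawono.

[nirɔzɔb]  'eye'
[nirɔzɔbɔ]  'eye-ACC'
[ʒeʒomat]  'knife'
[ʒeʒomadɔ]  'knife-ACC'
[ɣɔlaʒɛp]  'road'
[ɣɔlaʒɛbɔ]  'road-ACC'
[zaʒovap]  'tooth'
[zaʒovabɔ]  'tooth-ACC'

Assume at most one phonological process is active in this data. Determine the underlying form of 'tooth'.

The root 'tooth' surfaces as [zaʒovap] and [zaʒovabɔ], with a stem-final [p] ~ [b] alternation.
But 'eye' keeps [b] in both environments ([nirɔzɔb], [nirɔzɔbɔ]), so there is no rule changing /b/ to [p] in isolation.
The alternation reflects intervocalic voicing: voiceless stops become voiced between vowels. /p/ is underlying.

/zaʒovap/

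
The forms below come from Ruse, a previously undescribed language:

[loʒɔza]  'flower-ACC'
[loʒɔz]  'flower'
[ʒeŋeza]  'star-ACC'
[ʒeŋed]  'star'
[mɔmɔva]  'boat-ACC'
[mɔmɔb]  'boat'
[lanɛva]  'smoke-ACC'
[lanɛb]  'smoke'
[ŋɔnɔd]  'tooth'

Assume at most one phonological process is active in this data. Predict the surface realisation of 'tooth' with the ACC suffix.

[ŋɔnɔza]

'star' shows [z] ~ [d] at the end of the stem ([ʒeŋeza] vs [ʒeŋed]).
Compare 'flower', with invariant [z] in [loʒɔza] and [loʒɔz]: an analysis with underlying /z/ and a rule producing [d] in isolation would wrongly predict alternation here too.
The alternation reflects intervocalic spirantization: voiced stops become fricatives between vowels. /d/ is underlying.
The one attested form of 'tooth', [ŋɔnɔd], shows underlying /ŋɔnɔd/. Applying the same rule between vowels gives [ŋɔnɔza].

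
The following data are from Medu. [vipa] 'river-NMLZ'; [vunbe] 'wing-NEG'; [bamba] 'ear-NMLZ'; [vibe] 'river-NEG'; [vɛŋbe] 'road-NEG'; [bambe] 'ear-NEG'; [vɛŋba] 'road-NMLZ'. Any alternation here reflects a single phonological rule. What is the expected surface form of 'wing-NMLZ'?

The NMLZ morpheme has two allomorphs, [-ba] and [-pa].
The NEG suffix, which begins with [b], is invariant after every stem; so [b] is not altered by any rule here.
The NMLZ suffix is therefore /-pa/ underlyingly, with post-nasal voicing: voiceless stops become voiced after a nasal.
After 'wing', which ends in a nasal, the suffix surfaces as [-ba], giving [vunba].

[vunba]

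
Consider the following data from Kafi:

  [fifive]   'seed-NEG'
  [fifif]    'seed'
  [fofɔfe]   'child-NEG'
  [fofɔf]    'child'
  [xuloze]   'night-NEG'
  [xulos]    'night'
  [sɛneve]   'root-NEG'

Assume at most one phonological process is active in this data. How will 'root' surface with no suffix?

[sɛnef]

'seed' shows [v] ~ [f] at the end of the stem ([fifive] vs [fifif]).
The stem 'child' ([fofɔfe], [fofɔf]) shows [f] unchanged in both environments, so [f] cannot be basic with [v] derived before the NEG suffix.
Therefore /v/ is basic and [f] is derived by word-final obstruent devoicing (voiced obstruents become voiceless word-finally).
The one attested form of 'root', [sɛneve], shows underlying /sɛnev/. Applying the same rule word-finally gives [sɛnef].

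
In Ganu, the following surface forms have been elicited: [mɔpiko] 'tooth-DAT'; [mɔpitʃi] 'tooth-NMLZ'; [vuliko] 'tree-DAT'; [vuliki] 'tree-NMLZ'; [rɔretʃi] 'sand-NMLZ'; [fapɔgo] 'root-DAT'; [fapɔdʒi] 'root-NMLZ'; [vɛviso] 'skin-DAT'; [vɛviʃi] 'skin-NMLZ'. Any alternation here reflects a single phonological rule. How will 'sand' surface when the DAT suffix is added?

[rɔreko]

The stem for 'tooth' ends in [k] in [mɔpiko] but [tʃ] in [mɔpitʃi].
The stem 'tree' ([vuliko], [vuliki]) shows [k] unchanged in both environments, so [k] cannot be basic with [tʃ] derived before the NMLZ suffix.
The underlying segment must be /tʃ/; palato-alveolar /tʃ/, /dʒ/ and /ʃ/ become [k], [g] and [s] when no front vowel follows, yielding [k] there.
The one attested form of 'sand', [rɔretʃi], shows underlying /rɔretʃ/. Applying the same rule when no front vowel follows gives [rɔreko].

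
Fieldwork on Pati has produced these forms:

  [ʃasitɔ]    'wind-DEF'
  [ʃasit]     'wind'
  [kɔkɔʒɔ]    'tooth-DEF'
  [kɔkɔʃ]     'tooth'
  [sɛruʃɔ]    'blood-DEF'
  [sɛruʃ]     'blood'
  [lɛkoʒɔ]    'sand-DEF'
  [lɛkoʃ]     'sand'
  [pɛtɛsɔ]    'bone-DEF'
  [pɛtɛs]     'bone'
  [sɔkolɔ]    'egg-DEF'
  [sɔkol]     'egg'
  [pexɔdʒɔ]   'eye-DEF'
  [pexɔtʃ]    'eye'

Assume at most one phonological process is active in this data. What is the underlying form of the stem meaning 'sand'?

In [lɛkoʒɔ] and [lɛkoʃ] the final segment of 'sand' alternates: [ʒ] ~ [ʃ].
If /ʃ/ were underlying and a rule turned it into [ʒ] before the DEF suffix, 'blood' would also alternate; but it has [ʃ] in both [sɛruʃɔ] and [sɛruʃ].
Therefore /ʒ/ is basic and [ʃ] is derived by word-final obstruent devoicing (voiced obstruents become voiceless word-finally).
Hence 'sand' is /lɛkoʒ/ underlyingly.

/lɛkoʒ/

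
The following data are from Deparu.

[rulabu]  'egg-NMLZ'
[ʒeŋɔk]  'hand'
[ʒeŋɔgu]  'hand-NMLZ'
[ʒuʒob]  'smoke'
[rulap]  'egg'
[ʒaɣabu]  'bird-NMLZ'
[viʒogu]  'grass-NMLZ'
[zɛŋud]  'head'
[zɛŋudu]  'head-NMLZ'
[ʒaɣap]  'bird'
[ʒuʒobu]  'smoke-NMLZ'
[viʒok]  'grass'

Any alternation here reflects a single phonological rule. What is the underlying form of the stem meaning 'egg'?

'egg' shows [p] ~ [b] at the end of the stem ([rulap] vs [rulabu]).
The stem 'smoke' ([ʒuʒob], [ʒuʒobu]) shows [b] unchanged in both environments, so [b] cannot be basic with [p] derived in isolation.
Therefore /p/ is basic and [b] is derived by intervocalic voicing (voiceless stops become voiced between vowels).
So 'egg' = /rulap/.

/rulap/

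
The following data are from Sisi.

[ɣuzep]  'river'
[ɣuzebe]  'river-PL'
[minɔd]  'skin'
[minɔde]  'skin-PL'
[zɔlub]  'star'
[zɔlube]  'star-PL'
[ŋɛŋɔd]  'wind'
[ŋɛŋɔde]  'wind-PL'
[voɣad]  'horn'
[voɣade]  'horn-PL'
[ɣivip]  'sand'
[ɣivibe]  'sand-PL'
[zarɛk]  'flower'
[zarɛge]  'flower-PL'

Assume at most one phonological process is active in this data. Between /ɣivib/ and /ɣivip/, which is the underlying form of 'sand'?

The stem for 'sand' ends in [p] in [ɣivip] but [b] in [ɣivibe].
The stem 'star' ([zɔlub], [zɔlube]) shows [b] unchanged in both environments, so [b] cannot be basic with [p] derived in isolation.
The underlying segment must be /p/; voiceless stops become voiced between vowels, yielding [b] there.

/ɣivip/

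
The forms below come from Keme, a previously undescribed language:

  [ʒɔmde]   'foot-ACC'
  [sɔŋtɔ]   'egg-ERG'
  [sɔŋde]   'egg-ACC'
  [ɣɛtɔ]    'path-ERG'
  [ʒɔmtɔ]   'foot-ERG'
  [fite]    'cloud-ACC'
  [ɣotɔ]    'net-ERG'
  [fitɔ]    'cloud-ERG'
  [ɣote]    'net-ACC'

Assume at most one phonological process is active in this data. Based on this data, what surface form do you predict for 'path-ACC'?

The ACC morpheme has two allomorphs, [-de] and [-te].
The ERG suffix, which begins with [t], is invariant after every stem; so [t] is not altered by any rule here.
The ACC suffix is therefore /-de/ underlyingly, with post-vocalic devoicing: voiced stops become voiceless after a vowel.
After 'path', which ends in a vowel, the suffix surfaces as [-te], giving [ɣɛte].

[ɣɛte]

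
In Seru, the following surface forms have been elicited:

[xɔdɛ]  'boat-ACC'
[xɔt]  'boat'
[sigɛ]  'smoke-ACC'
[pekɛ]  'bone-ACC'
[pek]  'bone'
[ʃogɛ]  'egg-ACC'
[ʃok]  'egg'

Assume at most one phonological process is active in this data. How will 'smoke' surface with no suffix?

[sik]

The root 'egg' surfaces as [ʃogɛ] and [ʃok], with a stem-final [g] ~ [k] alternation.
But 'bone' keeps [k] in both environments ([pekɛ], [pek]), so there is no rule changing /k/ to [g] before the ACC suffix.
The underlying segment must be /g/; voiced obstruents become voiceless word-finally, yielding [k] there.
The one attested form of 'smoke', [sigɛ], shows underlying /sig/. Applying the same rule word-finally gives [sik].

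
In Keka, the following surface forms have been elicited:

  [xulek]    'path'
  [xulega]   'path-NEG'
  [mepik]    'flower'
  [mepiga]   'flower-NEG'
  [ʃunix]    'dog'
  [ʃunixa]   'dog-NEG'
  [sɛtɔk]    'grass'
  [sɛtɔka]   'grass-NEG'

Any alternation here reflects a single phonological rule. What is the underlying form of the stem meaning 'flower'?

/mepig/

In [mepik] and [mepiga] the final segment of 'flower' alternates: [k] ~ [g].
But 'grass' keeps [k] in both environments ([sɛtɔk], [sɛtɔka]), so there is no rule changing /k/ to [g] before the NEG suffix.
The alternation reflects word-final obstruent devoicing: voiced obstruents become voiceless word-finally. /g/ is underlying.
So 'flower' = /mepig/.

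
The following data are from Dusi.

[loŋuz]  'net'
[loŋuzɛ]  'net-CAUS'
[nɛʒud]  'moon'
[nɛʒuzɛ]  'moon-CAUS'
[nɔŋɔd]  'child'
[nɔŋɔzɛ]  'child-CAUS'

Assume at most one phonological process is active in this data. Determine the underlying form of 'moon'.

In [nɛʒud] and [nɛʒuzɛ] the final segment of 'moon' alternates: [d] ~ [z].
But 'net' keeps [z] in both environments ([loŋuz], [loŋuzɛ]), so there is no rule changing /z/ to [d] in isolation.
The underlying segment must be /d/; voiced stops become fricatives between vowels, yielding [z] there.

/nɛʒud/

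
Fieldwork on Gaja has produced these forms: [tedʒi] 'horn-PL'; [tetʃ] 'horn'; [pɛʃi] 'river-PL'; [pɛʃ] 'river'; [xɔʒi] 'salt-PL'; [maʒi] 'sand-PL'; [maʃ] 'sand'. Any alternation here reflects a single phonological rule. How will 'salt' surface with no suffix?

[xɔʃ]

The root 'sand' surfaces as [maʒi] and [maʃ], with a stem-final [ʒ] ~ [ʃ] alternation.
But 'river' keeps [ʃ] in both environments ([pɛʃi], [pɛʃ]), so there is no rule changing /ʃ/ to [ʒ] before the PL suffix.
The underlying segment must be /ʒ/; voiced obstruents become voiceless word-finally, yielding [ʃ] there.
From [xɔʒi] the stem 'salt' is /xɔʒ/; word-finally this yields [xɔʃ].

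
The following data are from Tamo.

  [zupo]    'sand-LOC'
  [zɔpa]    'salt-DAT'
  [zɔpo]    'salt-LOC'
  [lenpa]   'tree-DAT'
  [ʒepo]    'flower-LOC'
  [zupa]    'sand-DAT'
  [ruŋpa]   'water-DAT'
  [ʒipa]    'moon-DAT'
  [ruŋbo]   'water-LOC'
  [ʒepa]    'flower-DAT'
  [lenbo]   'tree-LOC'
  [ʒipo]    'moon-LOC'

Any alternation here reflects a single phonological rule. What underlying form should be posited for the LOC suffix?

The LOC morpheme has two allomorphs, [-bo] and [-po].
By contrast the DAT suffix keeps its initial [p] throughout — that segment must be underlying.
The LOC suffix is therefore /-bo/ underlyingly, with post-vocalic devoicing: voiced stops become voiceless after a vowel.

/-bo/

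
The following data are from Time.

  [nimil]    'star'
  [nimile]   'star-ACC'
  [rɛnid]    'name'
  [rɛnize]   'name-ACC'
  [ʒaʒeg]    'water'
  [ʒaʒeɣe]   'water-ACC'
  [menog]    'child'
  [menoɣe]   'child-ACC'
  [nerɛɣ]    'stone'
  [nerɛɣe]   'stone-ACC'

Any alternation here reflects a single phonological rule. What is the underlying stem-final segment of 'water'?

/g/

In [ʒaʒeg] and [ʒaʒeɣe] the final segment of 'water' alternates: [g] ~ [ɣ].
The stem 'stone' ([nerɛɣ], [nerɛɣe]) shows [ɣ] unchanged in both environments, so [ɣ] cannot be basic with [g] derived in isolation.
So /g/ is underlying, and a rule of intervocalic spirantization — voiced stops become fricatives between vowels — gives [ɣ].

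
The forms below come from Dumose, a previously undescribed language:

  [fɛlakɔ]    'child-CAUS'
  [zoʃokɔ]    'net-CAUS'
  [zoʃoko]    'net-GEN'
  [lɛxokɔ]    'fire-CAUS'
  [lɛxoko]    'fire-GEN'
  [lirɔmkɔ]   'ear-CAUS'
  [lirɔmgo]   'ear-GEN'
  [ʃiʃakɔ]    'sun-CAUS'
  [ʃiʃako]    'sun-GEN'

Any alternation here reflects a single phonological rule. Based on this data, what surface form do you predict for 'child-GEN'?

[fɛlako]

The GEN suffix surfaces as [-go] and [-ko], depending on the final segment of the stem.
The CAUS suffix, which begins with [k], is invariant after every stem; so [k] is not altered by any rule here.
The GEN suffix is therefore /-go/ underlyingly, with post-vocalic devoicing: voiced stops become voiceless after a vowel.
After 'child', which ends in a vowel, the suffix surfaces as [-ko], giving [fɛlako].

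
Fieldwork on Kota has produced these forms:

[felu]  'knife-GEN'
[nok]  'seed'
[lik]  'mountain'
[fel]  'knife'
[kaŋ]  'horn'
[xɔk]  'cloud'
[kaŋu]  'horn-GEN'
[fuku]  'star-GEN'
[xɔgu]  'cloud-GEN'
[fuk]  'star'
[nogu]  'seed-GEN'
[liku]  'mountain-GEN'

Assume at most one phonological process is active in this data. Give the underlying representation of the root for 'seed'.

/nog/

In [nok] and [nogu] the final segment of 'seed' alternates: [k] ~ [g].
Compare 'mountain', with invariant [k] in [lik] and [liku]: an analysis with underlying /k/ and a rule producing [g] before the GEN suffix would wrongly predict alternation here too.
The underlying segment must be /g/; voiced obstruents become voiceless word-finally, yielding [k] there.
So 'seed' = /nog/.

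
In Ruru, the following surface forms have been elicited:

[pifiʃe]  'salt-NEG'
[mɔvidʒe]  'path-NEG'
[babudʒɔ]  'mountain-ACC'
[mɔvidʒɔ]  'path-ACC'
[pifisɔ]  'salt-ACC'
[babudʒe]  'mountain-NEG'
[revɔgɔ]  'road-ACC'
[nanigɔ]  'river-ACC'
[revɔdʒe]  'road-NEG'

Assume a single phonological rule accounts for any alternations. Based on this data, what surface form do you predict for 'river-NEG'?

In [revɔgɔ] and [revɔdʒe] the final segment of 'road' alternates: [g] ~ [dʒ].
Compare 'path', with invariant [dʒ] in [mɔvidʒɔ] and [mɔvidʒe]: an analysis with underlying /dʒ/ and a rule producing [g] before the ACC suffix would wrongly predict alternation here too.
The underlying segment must be /g/; /g/ and /s/ become palato-alveolar [dʒ] and [ʃ] before a front vowel, yielding [dʒ] there.
From [nanigɔ] the stem 'river' is /nanig/; before a front vowel this yields [nanidʒe].

[nanidʒe]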